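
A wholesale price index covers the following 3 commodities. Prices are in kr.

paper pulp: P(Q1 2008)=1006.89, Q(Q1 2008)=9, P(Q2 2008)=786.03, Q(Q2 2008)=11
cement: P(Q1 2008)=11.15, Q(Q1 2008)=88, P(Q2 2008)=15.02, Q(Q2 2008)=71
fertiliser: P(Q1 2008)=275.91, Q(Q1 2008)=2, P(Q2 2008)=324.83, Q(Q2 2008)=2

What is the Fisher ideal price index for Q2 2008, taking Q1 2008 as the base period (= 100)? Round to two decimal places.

84.40

Laspeyres component (base-period weights):
ΣP(Q2 2008)Q(Q1 2008) = 786.03×9 + 15.02×88 + 324.83×2 = 7074.27 + 1321.76 + 649.66 = 9045.69
ΣP(Q1 2008)Q(Q1 2008) = 1006.89×9 + 11.15×88 + 275.91×2 = 9062.01 + 981.2 + 551.82 = 10595.03
L = 9045.69 / 10595.03 × 100 = 85.3767
Paasche component (current-period weights):
ΣP(Q2 2008)Q(Q2 2008) = 786.03×11 + 15.02×71 + 324.83×2 = 8646.33 + 1066.42 + 649.66 = 10362.41
ΣP(Q1 2008)Q(Q2 2008) = 1006.89×11 + 11.15×71 + 275.91×2 = 11075.79 + 791.65 + 551.82 = 12419.26
P = 10362.41 / 12419.26 × 100 = 83.4382
Fisher = √(L × P) = √(85.3767 × 83.4382) = 84.4019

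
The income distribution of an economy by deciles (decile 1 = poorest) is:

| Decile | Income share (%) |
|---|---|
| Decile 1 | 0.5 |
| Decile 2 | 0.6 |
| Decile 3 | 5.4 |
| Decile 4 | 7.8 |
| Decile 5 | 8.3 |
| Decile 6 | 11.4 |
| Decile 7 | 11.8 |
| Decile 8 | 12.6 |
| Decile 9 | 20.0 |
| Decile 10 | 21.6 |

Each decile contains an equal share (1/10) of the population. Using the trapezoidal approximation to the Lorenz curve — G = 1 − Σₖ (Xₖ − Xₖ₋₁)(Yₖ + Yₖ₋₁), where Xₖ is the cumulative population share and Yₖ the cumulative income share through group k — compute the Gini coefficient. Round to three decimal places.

0.377

Cumulative income shares Yₖ: 0.0050, 0.0110, 0.0650, 0.1430, 0.2260, 0.3400, 0.4580, 0.5840, 0.7840, 1.0000
Σ (Xₖ−Xₖ₋₁)(Yₖ+Yₖ₋₁) = (1/10)(0.0050+0.0000) + (1/10)(0.0110+0.0050) + (1/10)(0.0650+0.0110) + (1/10)(0.1430+0.0650) + (1/10)(0.2260+0.1430) + (1/10)(0.3400+0.2260) + (1/10)(0.4580+0.3400) + (1/10)(0.5840+0.4580) + (1/10)(0.7840+0.5840) + (1/10)(1.0000+0.7840)
  = 0.0005 + 0.0016 + 0.0076 + 0.0208 + 0.0369 + 0.0566 + 0.0798 + 0.1042 + 0.1368 + 0.1784 = 0.6232
G = 1 − 0.6232 = 0.3768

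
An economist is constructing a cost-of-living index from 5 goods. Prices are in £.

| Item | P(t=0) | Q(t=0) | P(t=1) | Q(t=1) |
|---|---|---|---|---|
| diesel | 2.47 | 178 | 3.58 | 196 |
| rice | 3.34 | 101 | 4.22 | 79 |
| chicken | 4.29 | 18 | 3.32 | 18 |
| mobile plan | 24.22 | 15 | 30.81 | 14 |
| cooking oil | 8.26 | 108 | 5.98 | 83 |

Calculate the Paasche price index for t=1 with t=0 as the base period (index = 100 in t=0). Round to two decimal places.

109.33

Paasche price index uses current-period quantities as weights.
ΣP(t=1)·Q(t=1) = 3.58×196 + 4.22×79 + 3.32×18 + 30.81×14 + 5.98×83 = 701.68 + 333.38 + 59.76 + 431.34 + 496.34 = 2022.5
ΣP(t=0)·Q(t=1) = 2.47×196 + 3.34×79 + 4.29×18 + 24.22×14 + 8.26×83 = 484.12 + 263.86 + 77.22 + 339.08 + 685.58 = 1849.86
Index = 2022.5 / 1849.86 × 100 = 109.3326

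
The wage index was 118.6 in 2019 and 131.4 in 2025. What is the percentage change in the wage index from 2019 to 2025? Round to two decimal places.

Change = (131.4 − 118.6) / 118.6 × 100
       = 12.8 / 118.6 × 100 = 10.7926%

10.79%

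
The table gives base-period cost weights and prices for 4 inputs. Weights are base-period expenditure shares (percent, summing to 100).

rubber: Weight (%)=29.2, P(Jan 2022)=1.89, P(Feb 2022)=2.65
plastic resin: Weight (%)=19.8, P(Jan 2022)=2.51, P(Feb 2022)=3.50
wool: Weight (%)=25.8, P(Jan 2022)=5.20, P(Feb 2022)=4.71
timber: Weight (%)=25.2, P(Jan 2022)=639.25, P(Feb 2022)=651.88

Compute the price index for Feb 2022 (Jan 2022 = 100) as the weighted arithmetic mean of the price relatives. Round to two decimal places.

117.62

rubber: 29.2 × (2.65/1.89) = 29.2 × 1.402116 = 40.9418
plastic resin: 19.8 × (3.50/2.51) = 19.8 × 1.394422 = 27.6096
wool: 25.8 × (4.71/5.20) = 25.8 × 0.905769 = 23.3688
timber: 25.2 × (651.88/639.25) = 25.2 × 1.019758 = 25.6979
Index = Σ wᵢ·(p₁ᵢ/p₀ᵢ) = 40.9418 + 27.6096 + 23.3688 + 25.6979 = 117.6181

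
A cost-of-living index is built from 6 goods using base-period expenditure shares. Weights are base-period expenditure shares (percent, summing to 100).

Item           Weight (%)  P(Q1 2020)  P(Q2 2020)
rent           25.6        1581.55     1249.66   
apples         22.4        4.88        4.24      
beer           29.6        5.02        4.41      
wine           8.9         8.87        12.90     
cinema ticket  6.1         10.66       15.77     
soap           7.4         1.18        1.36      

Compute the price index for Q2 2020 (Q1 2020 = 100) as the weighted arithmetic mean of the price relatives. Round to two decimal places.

rent: 25.6 × (1249.66/1581.55) = 25.6 × 0.790149 = 20.2278
apples: 22.4 × (4.24/4.88) = 22.4 × 0.868852 = 19.4623
beer: 29.6 × (4.41/5.02) = 29.6 × 0.878486 = 26.0032
wine: 8.9 × (12.90/8.87) = 8.9 × 1.454340 = 12.9436
cinema ticket: 6.1 × (15.77/10.66) = 6.1 × 1.479362 = 9.0241
soap: 7.4 × (1.36/1.18) = 7.4 × 1.152542 = 8.5288
Index = Σ wᵢ·(p₁ᵢ/p₀ᵢ) = 20.2278 + 19.4623 + 26.0032 + 12.9436 + 9.0241 + 8.5288 = 96.1898

96.19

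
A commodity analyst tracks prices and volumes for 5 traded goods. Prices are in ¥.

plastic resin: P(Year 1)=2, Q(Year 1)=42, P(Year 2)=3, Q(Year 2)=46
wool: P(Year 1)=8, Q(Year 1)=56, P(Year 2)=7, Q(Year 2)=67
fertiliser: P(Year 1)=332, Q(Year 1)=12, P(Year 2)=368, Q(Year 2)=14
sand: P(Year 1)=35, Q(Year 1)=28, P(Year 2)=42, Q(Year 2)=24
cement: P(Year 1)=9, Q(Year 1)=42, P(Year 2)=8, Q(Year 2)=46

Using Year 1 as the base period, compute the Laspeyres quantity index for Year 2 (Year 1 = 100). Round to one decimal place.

Laspeyres quantity index uses base-period prices as weights.
ΣP(Year 1)·Q(Year 2) = 2×46 + 8×67 + 332×14 + 35×24 + 9×46 = 92 + 536 + 4648 + 840 + 414 = 6530
ΣP(Year 1)·Q(Year 1) = 2×42 + 8×56 + 332×12 + 35×28 + 9×42 = 84 + 448 + 3984 + 980 + 378 = 5874
Index = 6530 / 5874 × 100 = 111.1679

111.2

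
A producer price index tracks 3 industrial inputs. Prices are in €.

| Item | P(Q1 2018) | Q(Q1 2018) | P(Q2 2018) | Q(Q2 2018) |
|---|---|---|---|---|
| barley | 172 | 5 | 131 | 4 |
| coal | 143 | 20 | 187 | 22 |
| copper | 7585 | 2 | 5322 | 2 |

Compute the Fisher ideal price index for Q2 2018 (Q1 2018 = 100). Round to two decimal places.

80.01

Laspeyres component (base-period weights):
ΣP(Q2 2018)Q(Q1 2018) = 131×5 + 187×20 + 5322×2 = 655 + 3740 + 10644 = 15039
ΣP(Q1 2018)Q(Q1 2018) = 172×5 + 143×20 + 7585×2 = 860 + 2860 + 15170 = 18890
L = 15039 / 18890 × 100 = 79.6136
Paasche component (current-period weights):
ΣP(Q2 2018)Q(Q2 2018) = 131×4 + 187×22 + 5322×2 = 524 + 4114 + 10644 = 15282
ΣP(Q1 2018)Q(Q2 2018) = 172×4 + 143×22 + 7585×2 = 688 + 3146 + 15170 = 19004
P = 15282 / 19004 × 100 = 80.4146
Fisher = √(L × P) = √(79.6136 × 80.4146) = 80.0131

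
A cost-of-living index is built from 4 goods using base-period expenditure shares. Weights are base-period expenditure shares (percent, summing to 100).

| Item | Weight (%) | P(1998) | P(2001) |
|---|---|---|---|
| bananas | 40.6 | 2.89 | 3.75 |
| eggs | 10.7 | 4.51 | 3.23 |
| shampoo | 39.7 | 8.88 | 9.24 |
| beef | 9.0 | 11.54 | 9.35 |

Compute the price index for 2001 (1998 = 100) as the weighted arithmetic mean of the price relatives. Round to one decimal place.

108.9

bananas: 40.6 × (3.75/2.89) = 40.6 × 1.297578 = 52.6817
eggs: 10.7 × (3.23/4.51) = 10.7 × 0.716186 = 7.6632
shampoo: 39.7 × (9.24/8.88) = 39.7 × 1.040541 = 41.3095
beef: 9.0 × (9.35/11.54) = 9.0 × 0.810225 = 7.2920
Index = Σ wᵢ·(p₁ᵢ/p₀ᵢ) = 52.6817 + 7.6632 + 41.3095 + 7.2920 = 108.9463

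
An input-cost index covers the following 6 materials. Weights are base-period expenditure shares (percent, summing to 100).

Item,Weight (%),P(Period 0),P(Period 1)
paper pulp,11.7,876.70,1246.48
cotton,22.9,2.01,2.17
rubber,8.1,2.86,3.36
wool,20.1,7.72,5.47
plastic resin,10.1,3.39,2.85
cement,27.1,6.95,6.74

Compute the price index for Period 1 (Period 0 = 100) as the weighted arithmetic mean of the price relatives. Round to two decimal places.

99.89

paper pulp: 11.7 × (1246.48/876.70) = 11.7 × 1.421786 = 16.6349
cotton: 22.9 × (2.17/2.01) = 22.9 × 1.079602 = 24.7229
rubber: 8.1 × (3.36/2.86) = 8.1 × 1.174825 = 9.5161
wool: 20.1 × (5.47/7.72) = 20.1 × 0.708549 = 14.2418
plastic resin: 10.1 × (2.85/3.39) = 10.1 × 0.840708 = 8.4912
cement: 27.1 × (6.74/6.95) = 27.1 × 0.969784 = 26.2812
Index = Σ wᵢ·(p₁ᵢ/p₀ᵢ) = 16.6349 + 24.7229 + 9.5161 + 14.2418 + 8.4912 + 26.2812 = 99.8880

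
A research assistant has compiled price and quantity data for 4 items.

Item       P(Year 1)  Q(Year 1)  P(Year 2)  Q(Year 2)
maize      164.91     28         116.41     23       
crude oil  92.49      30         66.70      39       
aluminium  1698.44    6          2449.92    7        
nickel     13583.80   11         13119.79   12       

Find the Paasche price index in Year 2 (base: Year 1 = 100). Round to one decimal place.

Paasche price index uses current-period quantities as weights.
ΣP(Year 2)·Q(Year 2) = 116.41×23 + 66.70×39 + 2449.92×7 + 13119.79×12 = 2677.43 + 2601.3 + 17149.44 + 157437.48 = 179865.65
ΣP(Year 1)·Q(Year 2) = 164.91×23 + 92.49×39 + 1698.44×7 + 13583.80×12 = 3792.93 + 3607.11 + 11889.08 + 163005.6 = 182294.72
Index = 179865.65 / 182294.72 × 100 = 98.6675

98.7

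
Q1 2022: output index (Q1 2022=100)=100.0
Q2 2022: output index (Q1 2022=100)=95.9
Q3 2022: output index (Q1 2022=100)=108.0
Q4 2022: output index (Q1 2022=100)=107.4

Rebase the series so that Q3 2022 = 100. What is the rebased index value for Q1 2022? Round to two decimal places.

92.59

Rebased(Q1 2022) = 100.0 / 108.0 × 100 = 92.5926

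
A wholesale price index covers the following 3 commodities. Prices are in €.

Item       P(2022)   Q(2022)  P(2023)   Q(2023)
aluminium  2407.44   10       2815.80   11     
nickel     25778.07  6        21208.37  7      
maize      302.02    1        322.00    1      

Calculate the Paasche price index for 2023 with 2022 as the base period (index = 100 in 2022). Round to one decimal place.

Paasche price index uses current-period quantities as weights.
ΣP(2023)·Q(2023) = 2815.80×11 + 21208.37×7 + 322.00×1 = 30973.8 + 148458.59 + 322 = 179754.39
ΣP(2022)·Q(2023) = 2407.44×11 + 25778.07×7 + 302.02×1 = 26481.84 + 180446.49 + 302.02 = 207230.35
Index = 179754.39 / 207230.35 × 100 = 86.7413

86.7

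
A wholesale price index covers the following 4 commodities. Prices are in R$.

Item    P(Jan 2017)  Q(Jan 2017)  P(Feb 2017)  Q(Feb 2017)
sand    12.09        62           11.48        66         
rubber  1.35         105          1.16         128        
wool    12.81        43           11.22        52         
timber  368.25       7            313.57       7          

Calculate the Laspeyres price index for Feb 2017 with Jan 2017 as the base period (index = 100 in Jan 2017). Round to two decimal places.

87.34

Laspeyres price index uses base-period quantities as weights.
ΣP(Feb 2017)·Q(Jan 2017) = 11.48×62 + 1.16×105 + 11.22×43 + 313.57×7 = 711.76 + 121.8 + 482.46 + 2194.99 = 3511.01
ΣP(Jan 2017)·Q(Jan 2017) = 12.09×62 + 1.35×105 + 12.81×43 + 368.25×7 = 749.58 + 141.75 + 550.83 + 2577.75 = 4019.91
Index = 3511.01 / 4019.91 × 100 = 87.3405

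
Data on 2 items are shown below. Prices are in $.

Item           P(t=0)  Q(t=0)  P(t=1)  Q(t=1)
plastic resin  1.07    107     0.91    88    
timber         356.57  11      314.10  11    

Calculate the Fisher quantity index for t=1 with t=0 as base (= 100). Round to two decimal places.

99.50

Laspeyres component (base-period weights):
ΣP(t=0)Q(t=1) = 1.07×88 + 356.57×11 = 94.16 + 3922.27 = 4016.43
ΣP(t=0)Q(t=0) = 1.07×107 + 356.57×11 = 114.49 + 3922.27 = 4036.76
L = 4016.43 / 4036.76 × 100 = 99.4964
Paasche component (current-period weights):
ΣP(t=1)Q(t=1) = 0.91×88 + 314.10×11 = 80.08 + 3455.1 = 3535.18
ΣP(t=1)Q(t=0) = 0.91×107 + 314.10×11 = 97.37 + 3455.1 = 3552.47
P = 3535.18 / 3552.47 × 100 = 99.5133
Fisher = √(L × P) = √(99.4964 × 99.5133) = 99.5048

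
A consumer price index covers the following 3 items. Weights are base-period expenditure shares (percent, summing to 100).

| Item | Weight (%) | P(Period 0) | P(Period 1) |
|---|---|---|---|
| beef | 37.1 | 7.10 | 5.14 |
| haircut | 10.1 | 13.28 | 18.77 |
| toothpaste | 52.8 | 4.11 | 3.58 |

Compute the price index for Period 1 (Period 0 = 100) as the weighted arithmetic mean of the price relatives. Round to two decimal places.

87.12

beef: 37.1 × (5.14/7.10) = 37.1 × 0.723944 = 26.8583
haircut: 10.1 × (18.77/13.28) = 10.1 × 1.413404 = 14.2754
toothpaste: 52.8 × (3.58/4.11) = 52.8 × 0.871046 = 45.9912
Index = Σ wᵢ·(p₁ᵢ/p₀ᵢ) = 26.8583 + 14.2754 + 45.9912 = 87.1249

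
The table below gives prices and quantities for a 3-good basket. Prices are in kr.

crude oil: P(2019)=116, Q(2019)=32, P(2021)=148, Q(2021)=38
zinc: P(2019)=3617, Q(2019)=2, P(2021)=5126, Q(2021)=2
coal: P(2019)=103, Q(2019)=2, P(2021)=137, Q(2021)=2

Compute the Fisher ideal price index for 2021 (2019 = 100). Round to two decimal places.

136.58

Laspeyres component (base-period weights):
ΣP(2021)Q(2019) = 148×32 + 5126×2 + 137×2 = 4736 + 10252 + 274 = 15262
ΣP(2019)Q(2019) = 116×32 + 3617×2 + 103×2 = 3712 + 7234 + 206 = 11152
L = 15262 / 11152 × 100 = 136.8544
Paasche component (current-period weights):
ΣP(2021)Q(2021) = 148×38 + 5126×2 + 137×2 = 5624 + 10252 + 274 = 16150
ΣP(2019)Q(2021) = 116×38 + 3617×2 + 103×2 = 4408 + 7234 + 206 = 11848
P = 16150 / 11848 × 100 = 136.3099
Fisher = √(L × P) = √(136.8544 × 136.3099) = 136.5819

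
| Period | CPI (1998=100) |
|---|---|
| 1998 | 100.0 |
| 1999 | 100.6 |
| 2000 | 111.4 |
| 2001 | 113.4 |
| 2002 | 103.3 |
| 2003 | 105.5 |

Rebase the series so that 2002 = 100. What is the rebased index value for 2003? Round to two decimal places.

102.13

Rebased(2003) = 105.5 / 103.3 × 100 = 102.1297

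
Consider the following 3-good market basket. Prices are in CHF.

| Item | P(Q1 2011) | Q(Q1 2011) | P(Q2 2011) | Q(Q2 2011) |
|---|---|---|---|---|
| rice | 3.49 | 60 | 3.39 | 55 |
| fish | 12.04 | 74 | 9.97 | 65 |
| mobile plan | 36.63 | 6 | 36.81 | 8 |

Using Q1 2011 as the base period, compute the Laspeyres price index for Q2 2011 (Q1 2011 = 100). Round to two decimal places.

88.02

Laspeyres price index uses base-period quantities as weights.
ΣP(Q2 2011)·Q(Q1 2011) = 3.39×60 + 9.97×74 + 36.81×6 = 203.4 + 737.78 + 220.86 = 1162.04
ΣP(Q1 2011)·Q(Q1 2011) = 3.49×60 + 12.04×74 + 36.63×6 = 209.4 + 890.96 + 219.78 = 1320.14
Index = 1162.04 / 1320.14 × 100 = 88.0240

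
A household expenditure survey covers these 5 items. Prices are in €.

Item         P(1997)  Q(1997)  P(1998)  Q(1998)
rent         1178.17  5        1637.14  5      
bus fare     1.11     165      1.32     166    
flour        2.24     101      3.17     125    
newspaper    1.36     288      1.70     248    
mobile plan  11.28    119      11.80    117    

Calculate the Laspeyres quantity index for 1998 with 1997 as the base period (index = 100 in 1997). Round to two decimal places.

Laspeyres quantity index uses base-period prices as weights.
ΣP(1997)·Q(1998) = 1178.17×5 + 1.11×166 + 2.24×125 + 1.36×248 + 11.28×117 = 5890.85 + 184.26 + 280 + 337.28 + 1319.76 = 8012.15
ΣP(1997)·Q(1997) = 1178.17×5 + 1.11×165 + 2.24×101 + 1.36×288 + 11.28×119 = 5890.85 + 183.15 + 226.24 + 391.68 + 1342.32 = 8034.24
Index = 8012.15 / 8034.24 × 100 = 99.7251

99.73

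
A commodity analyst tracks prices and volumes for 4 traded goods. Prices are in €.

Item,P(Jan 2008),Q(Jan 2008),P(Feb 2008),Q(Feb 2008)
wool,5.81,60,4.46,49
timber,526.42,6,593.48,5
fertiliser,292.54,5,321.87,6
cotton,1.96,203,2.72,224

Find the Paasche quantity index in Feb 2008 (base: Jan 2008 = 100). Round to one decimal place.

95.6

Paasche quantity index uses current-period prices as weights.
ΣP(Feb 2008)·Q(Feb 2008) = 4.46×49 + 593.48×5 + 321.87×6 + 2.72×224 = 218.54 + 2967.4 + 1931.22 + 609.28 = 5726.44
ΣP(Feb 2008)·Q(Jan 2008) = 4.46×60 + 593.48×6 + 321.87×5 + 2.72×203 = 267.6 + 3560.88 + 1609.35 + 552.16 = 5989.99
Index = 5726.44 / 5989.99 × 100 = 95.6002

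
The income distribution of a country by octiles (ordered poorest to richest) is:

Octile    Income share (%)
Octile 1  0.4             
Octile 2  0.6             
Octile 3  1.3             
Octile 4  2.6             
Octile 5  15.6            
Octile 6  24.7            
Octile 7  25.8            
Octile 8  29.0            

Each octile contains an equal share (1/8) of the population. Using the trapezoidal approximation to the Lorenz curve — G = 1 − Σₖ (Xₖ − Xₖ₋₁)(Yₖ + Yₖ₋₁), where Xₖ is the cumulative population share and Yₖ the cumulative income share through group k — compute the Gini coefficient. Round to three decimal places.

Cumulative income shares Yₖ: 0.0040, 0.0100, 0.0230, 0.0490, 0.2050, 0.4520, 0.7100, 1.0000
Σ (Xₖ−Xₖ₋₁)(Yₖ+Yₖ₋₁) = (1/8)(0.0040+0.0000) + (1/8)(0.0100+0.0040) + (1/8)(0.0230+0.0100) + (1/8)(0.0490+0.0230) + (1/8)(0.2050+0.0490) + (1/8)(0.4520+0.2050) + (1/8)(0.7100+0.4520) + (1/8)(1.0000+0.7100)
  = 0.0005 + 0.0018 + 0.0041 + 0.0090 + 0.0318 + 0.0821 + 0.1452 + 0.2137 = 0.4883
G = 1 − 0.4883 = 0.5117

0.512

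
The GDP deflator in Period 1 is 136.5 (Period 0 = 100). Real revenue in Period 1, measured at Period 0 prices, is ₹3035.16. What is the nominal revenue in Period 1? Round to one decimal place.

Nominal = Real × (Index/100) = 3035.16 × (136.5/100)
        = 3035.16 × 1.365 = 4142.9934

4143.0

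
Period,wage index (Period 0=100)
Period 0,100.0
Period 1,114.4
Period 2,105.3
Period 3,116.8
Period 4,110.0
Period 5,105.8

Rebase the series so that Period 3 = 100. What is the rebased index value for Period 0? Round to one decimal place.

Rebased(Period 0) = 100.0 / 116.8 × 100 = 85.6164

85.6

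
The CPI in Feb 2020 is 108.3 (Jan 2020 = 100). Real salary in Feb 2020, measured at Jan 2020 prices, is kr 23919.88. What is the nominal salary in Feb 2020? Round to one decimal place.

25905.2

Nominal = Real × (Index/100) = 23919.88 × (108.3/100)
        = 23919.88 × 1.083 = 25905.2300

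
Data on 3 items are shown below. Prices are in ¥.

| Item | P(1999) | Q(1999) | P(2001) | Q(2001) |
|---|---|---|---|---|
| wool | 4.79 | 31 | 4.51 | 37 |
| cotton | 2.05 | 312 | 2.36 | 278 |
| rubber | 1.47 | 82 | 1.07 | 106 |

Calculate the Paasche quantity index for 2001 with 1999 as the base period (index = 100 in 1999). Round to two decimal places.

97.15

Paasche quantity index uses current-period prices as weights.
ΣP(2001)·Q(2001) = 4.51×37 + 2.36×278 + 1.07×106 = 166.87 + 656.08 + 113.42 = 936.37
ΣP(2001)·Q(1999) = 4.51×31 + 2.36×312 + 1.07×82 = 139.81 + 736.32 + 87.74 = 963.87
Index = 936.37 / 963.87 × 100 = 97.1469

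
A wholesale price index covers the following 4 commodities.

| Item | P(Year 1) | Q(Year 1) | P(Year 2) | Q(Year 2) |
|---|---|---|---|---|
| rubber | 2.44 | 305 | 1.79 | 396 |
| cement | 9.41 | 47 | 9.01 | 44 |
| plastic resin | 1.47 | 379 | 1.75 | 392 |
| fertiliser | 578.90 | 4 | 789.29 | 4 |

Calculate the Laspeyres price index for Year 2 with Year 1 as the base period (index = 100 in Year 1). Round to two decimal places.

Laspeyres price index uses base-period quantities as weights.
ΣP(Year 2)·Q(Year 1) = 1.79×305 + 9.01×47 + 1.75×379 + 789.29×4 = 545.95 + 423.47 + 663.25 + 3157.16 = 4789.83
ΣP(Year 1)·Q(Year 1) = 2.44×305 + 9.41×47 + 1.47×379 + 578.90×4 = 744.2 + 442.27 + 557.13 + 2315.6 = 4059.2
Index = 4789.83 / 4059.2 × 100 = 117.9994

118.00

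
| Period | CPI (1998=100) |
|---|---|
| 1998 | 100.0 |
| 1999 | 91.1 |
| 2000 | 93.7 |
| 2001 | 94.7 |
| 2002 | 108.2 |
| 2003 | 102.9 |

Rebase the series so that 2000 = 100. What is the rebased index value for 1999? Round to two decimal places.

Rebased(1999) = 91.1 / 93.7 × 100 = 97.2252

97.23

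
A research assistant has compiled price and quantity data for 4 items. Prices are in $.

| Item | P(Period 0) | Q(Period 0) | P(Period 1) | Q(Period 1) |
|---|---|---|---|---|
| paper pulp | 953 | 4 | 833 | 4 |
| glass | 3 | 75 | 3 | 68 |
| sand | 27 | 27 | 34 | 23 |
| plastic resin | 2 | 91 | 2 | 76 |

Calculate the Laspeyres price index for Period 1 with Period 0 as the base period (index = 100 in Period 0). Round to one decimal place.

Laspeyres price index uses base-period quantities as weights.
ΣP(Period 1)·Q(Period 0) = 833×4 + 3×75 + 34×27 + 2×91 = 3332 + 225 + 918 + 182 = 4657
ΣP(Period 0)·Q(Period 0) = 953×4 + 3×75 + 27×27 + 2×91 = 3812 + 225 + 729 + 182 = 4948
Index = 4657 / 4948 × 100 = 94.1188

94.1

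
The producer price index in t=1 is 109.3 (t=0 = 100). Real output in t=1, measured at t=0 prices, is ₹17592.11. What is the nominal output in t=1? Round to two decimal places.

19228.18

Nominal = Real × (Index/100) = 17592.11 × (109.3/100)
        = 17592.11 × 1.093 = 19228.1762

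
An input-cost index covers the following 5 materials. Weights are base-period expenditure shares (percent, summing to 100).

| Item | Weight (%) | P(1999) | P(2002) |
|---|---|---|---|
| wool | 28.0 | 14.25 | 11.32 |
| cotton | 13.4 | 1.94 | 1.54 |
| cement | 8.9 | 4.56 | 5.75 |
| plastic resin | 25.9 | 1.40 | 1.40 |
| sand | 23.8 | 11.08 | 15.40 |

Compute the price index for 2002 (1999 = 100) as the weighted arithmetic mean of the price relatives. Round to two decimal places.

wool: 28.0 × (11.32/14.25) = 28.0 × 0.794386 = 22.2428
cotton: 13.4 × (1.54/1.94) = 13.4 × 0.793814 = 10.6371
cement: 8.9 × (5.75/4.56) = 8.9 × 1.260965 = 11.2226
plastic resin: 25.9 × (1.40/1.40) = 25.9 × 1.000000 = 25.9000
sand: 23.8 × (15.40/11.08) = 23.8 × 1.389892 = 33.0794
Index = Σ wᵢ·(p₁ᵢ/p₀ᵢ) = 22.2428 + 10.6371 + 11.2226 + 25.9000 + 33.0794 = 103.0819

103.08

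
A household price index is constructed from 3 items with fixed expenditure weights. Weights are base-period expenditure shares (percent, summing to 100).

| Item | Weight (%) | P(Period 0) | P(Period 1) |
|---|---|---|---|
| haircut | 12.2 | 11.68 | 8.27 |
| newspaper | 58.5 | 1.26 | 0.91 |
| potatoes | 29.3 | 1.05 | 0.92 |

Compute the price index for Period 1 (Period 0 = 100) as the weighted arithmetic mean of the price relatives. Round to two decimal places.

76.56

haircut: 12.2 × (8.27/11.68) = 12.2 × 0.708048 = 8.6382
newspaper: 58.5 × (0.91/1.26) = 58.5 × 0.722222 = 42.2500
potatoes: 29.3 × (0.92/1.05) = 29.3 × 0.876190 = 25.6724
Index = Σ wᵢ·(p₁ᵢ/p₀ᵢ) = 8.6382 + 42.2500 + 25.6724 = 76.5606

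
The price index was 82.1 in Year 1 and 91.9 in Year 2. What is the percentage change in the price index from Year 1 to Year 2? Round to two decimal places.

Change = (91.9 − 82.1) / 82.1 × 100
       = 9.8 / 82.1 × 100 = 11.9367%

11.94%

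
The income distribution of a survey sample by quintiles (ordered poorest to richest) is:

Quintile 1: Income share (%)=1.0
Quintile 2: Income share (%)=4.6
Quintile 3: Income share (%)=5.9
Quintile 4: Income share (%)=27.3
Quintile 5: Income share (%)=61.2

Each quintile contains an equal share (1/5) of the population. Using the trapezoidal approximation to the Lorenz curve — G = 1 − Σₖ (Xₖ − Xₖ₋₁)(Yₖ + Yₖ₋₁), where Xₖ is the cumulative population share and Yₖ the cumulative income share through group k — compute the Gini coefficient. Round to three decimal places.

0.572

Cumulative income shares Yₖ: 0.0100, 0.0560, 0.1150, 0.3880, 1.0000
Σ (Xₖ−Xₖ₋₁)(Yₖ+Yₖ₋₁) = (1/5)(0.0100+0.0000) + (1/5)(0.0560+0.0100) + (1/5)(0.1150+0.0560) + (1/5)(0.3880+0.1150) + (1/5)(1.0000+0.3880)
  = 0.0020 + 0.0132 + 0.0342 + 0.1006 + 0.2776 = 0.4276
G = 1 − 0.4276 = 0.5724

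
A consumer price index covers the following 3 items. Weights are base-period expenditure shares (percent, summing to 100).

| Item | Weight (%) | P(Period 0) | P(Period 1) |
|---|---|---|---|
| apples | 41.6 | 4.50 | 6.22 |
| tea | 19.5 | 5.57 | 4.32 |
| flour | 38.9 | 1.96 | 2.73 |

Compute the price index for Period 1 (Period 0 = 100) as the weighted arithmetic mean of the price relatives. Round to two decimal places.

126.81

apples: 41.6 × (6.22/4.50) = 41.6 × 1.382222 = 57.5004
tea: 19.5 × (4.32/5.57) = 19.5 × 0.775583 = 15.1239
flour: 38.9 × (2.73/1.96) = 38.9 × 1.392857 = 54.1821
Index = Σ wᵢ·(p₁ᵢ/p₀ᵢ) = 57.5004 + 15.1239 + 54.1821 = 126.8065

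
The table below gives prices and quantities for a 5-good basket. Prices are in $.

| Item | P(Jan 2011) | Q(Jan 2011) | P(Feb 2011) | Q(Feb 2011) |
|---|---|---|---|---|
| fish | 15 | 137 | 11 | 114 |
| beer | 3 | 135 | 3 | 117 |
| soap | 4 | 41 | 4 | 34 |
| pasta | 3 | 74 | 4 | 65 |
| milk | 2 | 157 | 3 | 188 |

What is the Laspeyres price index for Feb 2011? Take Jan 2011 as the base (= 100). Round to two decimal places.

89.97

Laspeyres price index uses base-period quantities as weights.
ΣP(Feb 2011)·Q(Jan 2011) = 11×137 + 3×135 + 4×41 + 4×74 + 3×157 = 1507 + 405 + 164 + 296 + 471 = 2843
ΣP(Jan 2011)·Q(Jan 2011) = 15×137 + 3×135 + 4×41 + 3×74 + 2×157 = 2055 + 405 + 164 + 222 + 314 = 3160
Index = 2843 / 3160 × 100 = 89.9684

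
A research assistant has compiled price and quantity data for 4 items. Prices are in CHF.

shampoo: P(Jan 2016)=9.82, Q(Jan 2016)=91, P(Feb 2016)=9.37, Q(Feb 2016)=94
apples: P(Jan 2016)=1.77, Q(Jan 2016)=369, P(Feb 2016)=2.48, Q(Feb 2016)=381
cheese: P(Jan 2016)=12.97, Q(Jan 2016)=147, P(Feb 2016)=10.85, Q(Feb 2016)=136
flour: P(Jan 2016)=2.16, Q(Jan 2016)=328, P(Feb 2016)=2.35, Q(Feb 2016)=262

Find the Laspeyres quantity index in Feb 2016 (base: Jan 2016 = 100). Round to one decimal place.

94.4

Laspeyres quantity index uses base-period prices as weights.
ΣP(Jan 2016)·Q(Feb 2016) = 9.82×94 + 1.77×381 + 12.97×136 + 2.16×262 = 923.08 + 674.37 + 1763.92 + 565.92 = 3927.29
ΣP(Jan 2016)·Q(Jan 2016) = 9.82×91 + 1.77×369 + 12.97×147 + 2.16×328 = 893.62 + 653.13 + 1906.59 + 708.48 = 4161.82
Index = 3927.29 / 4161.82 × 100 = 94.3647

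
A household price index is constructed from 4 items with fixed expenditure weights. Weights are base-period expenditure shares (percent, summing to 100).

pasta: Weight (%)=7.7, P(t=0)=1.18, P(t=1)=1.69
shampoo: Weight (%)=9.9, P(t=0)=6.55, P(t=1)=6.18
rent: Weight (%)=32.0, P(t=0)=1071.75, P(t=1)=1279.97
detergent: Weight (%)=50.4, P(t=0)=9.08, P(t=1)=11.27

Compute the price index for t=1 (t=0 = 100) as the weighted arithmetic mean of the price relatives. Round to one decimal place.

121.1

pasta: 7.7 × (1.69/1.18) = 7.7 × 1.432203 = 11.0280
shampoo: 9.9 × (6.18/6.55) = 9.9 × 0.943511 = 9.3408
rent: 32.0 × (1279.97/1071.75) = 32.0 × 1.194280 = 38.2170
detergent: 50.4 × (11.27/9.08) = 50.4 × 1.241189 = 62.5559
Index = Σ wᵢ·(p₁ᵢ/p₀ᵢ) = 11.0280 + 9.3408 + 38.2170 + 62.5559 = 121.1416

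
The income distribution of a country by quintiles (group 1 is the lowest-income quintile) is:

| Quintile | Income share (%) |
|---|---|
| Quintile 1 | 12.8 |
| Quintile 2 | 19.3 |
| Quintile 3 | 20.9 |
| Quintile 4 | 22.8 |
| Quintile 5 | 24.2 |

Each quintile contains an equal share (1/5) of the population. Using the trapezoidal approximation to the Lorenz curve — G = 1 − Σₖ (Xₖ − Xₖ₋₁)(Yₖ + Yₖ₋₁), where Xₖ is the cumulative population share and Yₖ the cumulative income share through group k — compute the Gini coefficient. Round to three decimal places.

Cumulative income shares Yₖ: 0.1280, 0.3210, 0.5300, 0.7580, 1.0000
Σ (Xₖ−Xₖ₋₁)(Yₖ+Yₖ₋₁) = (1/5)(0.1280+0.0000) + (1/5)(0.3210+0.1280) + (1/5)(0.5300+0.3210) + (1/5)(0.7580+0.5300) + (1/5)(1.0000+0.7580)
  = 0.0256 + 0.0898 + 0.1702 + 0.2576 + 0.3516 = 0.8948
G = 1 − 0.8948 = 0.1052

0.105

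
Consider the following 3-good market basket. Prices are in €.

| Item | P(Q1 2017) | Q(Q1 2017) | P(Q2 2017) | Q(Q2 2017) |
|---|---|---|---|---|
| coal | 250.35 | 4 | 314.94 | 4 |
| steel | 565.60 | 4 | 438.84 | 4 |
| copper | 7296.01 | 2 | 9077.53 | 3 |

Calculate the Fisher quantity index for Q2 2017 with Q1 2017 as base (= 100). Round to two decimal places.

Laspeyres component (base-period weights):
ΣP(Q1 2017)Q(Q2 2017) = 250.35×4 + 565.60×4 + 7296.01×3 = 1001.4 + 2262.4 + 21888.03 = 25151.83
ΣP(Q1 2017)Q(Q1 2017) = 250.35×4 + 565.60×4 + 7296.01×2 = 1001.4 + 2262.4 + 14592.02 = 17855.82
L = 25151.83 / 17855.82 × 100 = 140.8607
Paasche component (current-period weights):
ΣP(Q2 2017)Q(Q2 2017) = 314.94×4 + 438.84×4 + 9077.53×3 = 1259.76 + 1755.36 + 27232.59 = 30247.71
ΣP(Q2 2017)Q(Q1 2017) = 314.94×4 + 438.84×4 + 9077.53×2 = 1259.76 + 1755.36 + 18155.06 = 21170.18
P = 30247.71 / 21170.18 × 100 = 142.8789
Fisher = √(L × P) = √(140.8607 × 142.8789) = 141.8662

141.87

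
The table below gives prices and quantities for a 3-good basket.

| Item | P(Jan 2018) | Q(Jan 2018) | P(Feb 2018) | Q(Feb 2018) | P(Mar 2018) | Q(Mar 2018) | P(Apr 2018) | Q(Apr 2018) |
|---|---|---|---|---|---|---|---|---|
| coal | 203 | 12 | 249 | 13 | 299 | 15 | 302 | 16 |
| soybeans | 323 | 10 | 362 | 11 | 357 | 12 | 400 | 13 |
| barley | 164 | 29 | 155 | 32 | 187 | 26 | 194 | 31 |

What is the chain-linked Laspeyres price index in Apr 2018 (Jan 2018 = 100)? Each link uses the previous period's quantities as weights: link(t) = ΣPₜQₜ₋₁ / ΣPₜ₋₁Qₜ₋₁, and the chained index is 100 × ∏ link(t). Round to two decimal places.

127.28

Link Jan 2018→Feb 2018:
ΣP(Feb 2018)Q(Jan 2018) = 249×12 + 362×10 + 155×29 = 2988 + 3620 + 4495 = 11103
ΣP(Jan 2018)Q(Jan 2018) = 203×12 + 323×10 + 164×29 = 2436 + 3230 + 4756 = 10422
link = 11103/10422 = 1.065343
Link Feb 2018→Mar 2018:
ΣP(Mar 2018)Q(Feb 2018) = 299×13 + 357×11 + 187×32 = 3887 + 3927 + 5984 = 13798
ΣP(Feb 2018)Q(Feb 2018) = 249×13 + 362×11 + 155×32 = 3237 + 3982 + 4960 = 12179
link = 13798/12179 = 1.132934
Link Mar 2018→Apr 2018:
ΣP(Apr 2018)Q(Mar 2018) = 302×15 + 400×12 + 194×26 = 4530 + 4800 + 5044 = 14374
ΣP(Mar 2018)Q(Mar 2018) = 299×15 + 357×12 + 187×26 = 4485 + 4284 + 4862 = 13631
link = 14374/13631 = 1.054508
Chained index = 100 × 1.065343 × 1.132934 × 1.054508 = 127.2752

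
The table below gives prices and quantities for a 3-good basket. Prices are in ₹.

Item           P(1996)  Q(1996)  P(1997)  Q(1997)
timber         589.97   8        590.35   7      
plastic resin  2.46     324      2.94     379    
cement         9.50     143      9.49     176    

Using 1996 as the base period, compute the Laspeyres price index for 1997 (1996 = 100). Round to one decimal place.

102.3

Laspeyres price index uses base-period quantities as weights.
ΣP(1997)·Q(1996) = 590.35×8 + 2.94×324 + 9.49×143 = 4722.8 + 952.56 + 1357.07 = 7032.43
ΣP(1996)·Q(1996) = 589.97×8 + 2.46×324 + 9.50×143 = 4719.76 + 797.04 + 1358.5 = 6875.3
Index = 7032.43 / 6875.3 × 100 = 102.2854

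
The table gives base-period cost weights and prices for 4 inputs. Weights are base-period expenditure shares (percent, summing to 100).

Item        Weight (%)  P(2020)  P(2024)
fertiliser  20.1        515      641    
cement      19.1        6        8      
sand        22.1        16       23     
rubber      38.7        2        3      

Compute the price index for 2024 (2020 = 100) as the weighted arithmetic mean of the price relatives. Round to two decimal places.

140.30

fertiliser: 20.1 × (641/515) = 20.1 × 1.244660 = 25.0177
cement: 19.1 × (8/6) = 19.1 × 1.333333 = 25.4667
sand: 22.1 × (23/16) = 22.1 × 1.437500 = 31.7688
rubber: 38.7 × (3/2) = 38.7 × 1.500000 = 58.0500
Index = Σ wᵢ·(p₁ᵢ/p₀ᵢ) = 25.0177 + 25.4667 + 31.7688 + 58.0500 = 140.3031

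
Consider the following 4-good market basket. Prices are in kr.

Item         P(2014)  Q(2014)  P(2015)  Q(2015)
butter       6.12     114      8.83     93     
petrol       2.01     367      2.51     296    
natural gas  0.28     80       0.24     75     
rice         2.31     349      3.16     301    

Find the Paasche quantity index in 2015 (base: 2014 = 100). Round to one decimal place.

Paasche quantity index uses current-period prices as weights.
ΣP(2015)·Q(2015) = 8.83×93 + 2.51×296 + 0.24×75 + 3.16×301 = 821.19 + 742.96 + 18 + 951.16 = 2533.31
ΣP(2015)·Q(2014) = 8.83×114 + 2.51×367 + 0.24×80 + 3.16×349 = 1006.62 + 921.17 + 19.2 + 1102.84 = 3049.83
Index = 2533.31 / 3049.83 × 100 = 83.0640

83.1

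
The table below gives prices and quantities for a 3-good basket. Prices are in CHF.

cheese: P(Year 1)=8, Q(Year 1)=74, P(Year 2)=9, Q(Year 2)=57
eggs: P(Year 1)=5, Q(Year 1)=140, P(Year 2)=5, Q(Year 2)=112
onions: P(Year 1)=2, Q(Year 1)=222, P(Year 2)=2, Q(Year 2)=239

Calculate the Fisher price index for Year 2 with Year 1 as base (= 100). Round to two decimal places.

Laspeyres component (base-period weights):
ΣP(Year 2)Q(Year 1) = 9×74 + 5×140 + 2×222 = 666 + 700 + 444 = 1810
ΣP(Year 1)Q(Year 1) = 8×74 + 5×140 + 2×222 = 592 + 700 + 444 = 1736
L = 1810 / 1736 × 100 = 104.2627
Paasche component (current-period weights):
ΣP(Year 2)Q(Year 2) = 9×57 + 5×112 + 2×239 = 513 + 560 + 478 = 1551
ΣP(Year 1)Q(Year 2) = 8×57 + 5×112 + 2×239 = 456 + 560 + 478 = 1494
P = 1551 / 1494 × 100 = 103.8153
Fisher = √(L × P) = √(104.2627 × 103.8153) = 104.0387

104.04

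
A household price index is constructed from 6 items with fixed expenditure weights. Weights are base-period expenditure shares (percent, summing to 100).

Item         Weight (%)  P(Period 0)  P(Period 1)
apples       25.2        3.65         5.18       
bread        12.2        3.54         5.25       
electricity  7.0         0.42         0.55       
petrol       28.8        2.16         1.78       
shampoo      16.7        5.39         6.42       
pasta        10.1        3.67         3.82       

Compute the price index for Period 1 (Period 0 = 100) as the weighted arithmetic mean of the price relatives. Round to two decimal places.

117.16

apples: 25.2 × (5.18/3.65) = 25.2 × 1.419178 = 35.7633
bread: 12.2 × (5.25/3.54) = 12.2 × 1.483051 = 18.0932
electricity: 7.0 × (0.55/0.42) = 7.0 × 1.309524 = 9.1667
petrol: 28.8 × (1.78/2.16) = 28.8 × 0.824074 = 23.7333
shampoo: 16.7 × (6.42/5.39) = 16.7 × 1.191095 = 19.8913
pasta: 10.1 × (3.82/3.67) = 10.1 × 1.040872 = 10.5128
Index = Σ wᵢ·(p₁ᵢ/p₀ᵢ) = 35.7633 + 18.0932 + 9.1667 + 23.7333 + 19.8913 + 10.5128 = 117.1606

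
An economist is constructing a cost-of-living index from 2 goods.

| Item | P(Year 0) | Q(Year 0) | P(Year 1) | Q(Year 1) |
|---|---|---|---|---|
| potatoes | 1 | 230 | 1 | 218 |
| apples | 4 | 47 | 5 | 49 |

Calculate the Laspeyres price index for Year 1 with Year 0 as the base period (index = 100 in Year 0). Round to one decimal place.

111.2

Laspeyres price index uses base-period quantities as weights.
ΣP(Year 1)·Q(Year 0) = 1×230 + 5×47 = 230 + 235 = 465
ΣP(Year 0)·Q(Year 0) = 1×230 + 4×47 = 230 + 188 = 418
Index = 465 / 418 × 100 = 111.2440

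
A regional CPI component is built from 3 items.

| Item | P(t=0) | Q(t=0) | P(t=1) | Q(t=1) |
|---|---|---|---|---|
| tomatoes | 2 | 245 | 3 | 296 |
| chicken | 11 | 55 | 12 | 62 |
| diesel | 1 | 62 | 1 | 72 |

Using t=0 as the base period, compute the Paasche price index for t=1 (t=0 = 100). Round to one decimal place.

Paasche price index uses current-period quantities as weights.
ΣP(t=1)·Q(t=1) = 3×296 + 12×62 + 1×72 = 888 + 744 + 72 = 1704
ΣP(t=0)·Q(t=1) = 2×296 + 11×62 + 1×72 = 592 + 682 + 72 = 1346
Index = 1704 / 1346 × 100 = 126.5973

126.6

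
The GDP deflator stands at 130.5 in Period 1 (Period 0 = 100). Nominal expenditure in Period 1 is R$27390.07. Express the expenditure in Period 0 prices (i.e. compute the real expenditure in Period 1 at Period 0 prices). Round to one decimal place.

Real = Nominal ÷ (Index/100) = 27390.07 ÷ (130.5/100)
     = 27390.07 ÷ 1.305 = 20988.5594

20988.6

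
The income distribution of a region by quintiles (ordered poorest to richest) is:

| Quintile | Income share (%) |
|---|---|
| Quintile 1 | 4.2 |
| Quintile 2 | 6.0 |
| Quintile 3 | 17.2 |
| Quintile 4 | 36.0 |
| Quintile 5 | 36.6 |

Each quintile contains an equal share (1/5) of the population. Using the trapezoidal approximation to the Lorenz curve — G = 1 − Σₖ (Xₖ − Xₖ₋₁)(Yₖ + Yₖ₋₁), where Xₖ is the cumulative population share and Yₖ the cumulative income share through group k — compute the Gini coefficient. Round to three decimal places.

Cumulative income shares Yₖ: 0.0420, 0.1020, 0.2740, 0.6340, 1.0000
Σ (Xₖ−Xₖ₋₁)(Yₖ+Yₖ₋₁) = (1/5)(0.0420+0.0000) + (1/5)(0.1020+0.0420) + (1/5)(0.2740+0.1020) + (1/5)(0.6340+0.2740) + (1/5)(1.0000+0.6340)
  = 0.0084 + 0.0288 + 0.0752 + 0.1816 + 0.3268 = 0.6208
G = 1 − 0.6208 = 0.3792

0.379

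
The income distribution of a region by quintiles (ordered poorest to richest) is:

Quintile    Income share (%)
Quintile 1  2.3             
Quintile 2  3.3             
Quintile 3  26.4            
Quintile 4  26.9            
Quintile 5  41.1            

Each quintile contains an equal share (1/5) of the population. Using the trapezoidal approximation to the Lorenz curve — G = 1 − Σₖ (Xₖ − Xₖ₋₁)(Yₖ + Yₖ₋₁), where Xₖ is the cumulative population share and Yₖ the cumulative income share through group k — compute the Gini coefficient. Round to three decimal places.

Cumulative income shares Yₖ: 0.0230, 0.0560, 0.3200, 0.5890, 1.0000
Σ (Xₖ−Xₖ₋₁)(Yₖ+Yₖ₋₁) = (1/5)(0.0230+0.0000) + (1/5)(0.0560+0.0230) + (1/5)(0.3200+0.0560) + (1/5)(0.5890+0.3200) + (1/5)(1.0000+0.5890)
  = 0.0046 + 0.0158 + 0.0752 + 0.1818 + 0.3178 = 0.5952
G = 1 − 0.5952 = 0.4048

0.405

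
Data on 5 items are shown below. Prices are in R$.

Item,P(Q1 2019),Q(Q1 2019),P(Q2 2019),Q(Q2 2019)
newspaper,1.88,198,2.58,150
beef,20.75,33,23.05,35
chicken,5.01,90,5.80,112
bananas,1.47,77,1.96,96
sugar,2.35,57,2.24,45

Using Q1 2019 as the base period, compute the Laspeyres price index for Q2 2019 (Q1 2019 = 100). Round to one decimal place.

Laspeyres price index uses base-period quantities as weights.
ΣP(Q2 2019)·Q(Q1 2019) = 2.58×198 + 23.05×33 + 5.80×90 + 1.96×77 + 2.24×57 = 510.84 + 760.65 + 522 + 150.92 + 127.68 = 2072.09
ΣP(Q1 2019)·Q(Q1 2019) = 1.88×198 + 20.75×33 + 5.01×90 + 1.47×77 + 2.35×57 = 372.24 + 684.75 + 450.9 + 113.19 + 133.95 = 1755.03
Index = 2072.09 / 1755.03 × 100 = 118.0658

118.1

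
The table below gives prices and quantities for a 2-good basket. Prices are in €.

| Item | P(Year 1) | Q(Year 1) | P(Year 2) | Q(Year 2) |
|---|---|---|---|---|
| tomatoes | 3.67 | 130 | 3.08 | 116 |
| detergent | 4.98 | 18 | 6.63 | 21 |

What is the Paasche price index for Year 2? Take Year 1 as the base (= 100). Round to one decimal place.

93.6

Paasche price index uses current-period quantities as weights.
ΣP(Year 2)·Q(Year 2) = 3.08×116 + 6.63×21 = 357.28 + 139.23 = 496.51
ΣP(Year 1)·Q(Year 2) = 3.67×116 + 4.98×21 = 425.72 + 104.58 = 530.3
Index = 496.51 / 530.3 × 100 = 93.6281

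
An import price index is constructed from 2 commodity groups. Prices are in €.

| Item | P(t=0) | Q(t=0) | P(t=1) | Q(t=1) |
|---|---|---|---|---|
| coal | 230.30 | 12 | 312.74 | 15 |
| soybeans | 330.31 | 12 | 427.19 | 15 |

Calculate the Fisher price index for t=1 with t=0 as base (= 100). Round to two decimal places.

Laspeyres component (base-period weights):
ΣP(t=1)Q(t=0) = 312.74×12 + 427.19×12 = 3752.88 + 5126.28 = 8879.16
ΣP(t=0)Q(t=0) = 230.30×12 + 330.31×12 = 2763.6 + 3963.72 = 6727.32
L = 8879.16 / 6727.32 × 100 = 131.9866
Paasche component (current-period weights):
ΣP(t=1)Q(t=1) = 312.74×15 + 427.19×15 = 4691.1 + 6407.85 = 11098.95
ΣP(t=0)Q(t=1) = 230.30×15 + 330.31×15 = 3454.5 + 4954.65 = 8409.15
P = 11098.95 / 8409.15 × 100 = 131.9866
Fisher = √(L × P) = √(131.9866 × 131.9866) = 131.9866

131.99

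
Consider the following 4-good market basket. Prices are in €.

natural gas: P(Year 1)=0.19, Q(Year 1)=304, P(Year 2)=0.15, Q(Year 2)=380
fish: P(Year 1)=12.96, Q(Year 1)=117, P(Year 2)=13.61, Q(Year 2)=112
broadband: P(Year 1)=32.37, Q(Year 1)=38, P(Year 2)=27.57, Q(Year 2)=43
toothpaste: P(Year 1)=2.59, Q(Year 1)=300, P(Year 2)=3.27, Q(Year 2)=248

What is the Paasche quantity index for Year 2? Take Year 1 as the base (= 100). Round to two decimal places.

97.58

Paasche quantity index uses current-period prices as weights.
ΣP(Year 2)·Q(Year 2) = 0.15×380 + 13.61×112 + 27.57×43 + 3.27×248 = 57 + 1524.32 + 1185.51 + 810.96 = 3577.79
ΣP(Year 2)·Q(Year 1) = 0.15×304 + 13.61×117 + 27.57×38 + 3.27×300 = 45.6 + 1592.37 + 1047.66 + 981 = 3666.63
Index = 3577.79 / 3666.63 × 100 = 97.5771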